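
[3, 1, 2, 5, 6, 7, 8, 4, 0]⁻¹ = [8, 1, 2, 0, 7, 3, 4, 5, 6]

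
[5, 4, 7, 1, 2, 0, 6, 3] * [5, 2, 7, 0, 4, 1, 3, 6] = [1, 4, 6, 2, 7, 5, 3, 0]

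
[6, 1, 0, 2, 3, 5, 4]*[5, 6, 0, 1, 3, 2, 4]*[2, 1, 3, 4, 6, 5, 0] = [6, 0, 5, 2, 1, 3, 4]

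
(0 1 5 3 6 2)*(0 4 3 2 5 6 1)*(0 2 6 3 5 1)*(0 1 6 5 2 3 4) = (0 3 1 4 2) 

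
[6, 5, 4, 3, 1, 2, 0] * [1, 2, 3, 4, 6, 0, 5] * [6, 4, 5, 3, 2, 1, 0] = [1, 6, 0, 2, 5, 3, 4]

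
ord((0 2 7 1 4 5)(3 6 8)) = 6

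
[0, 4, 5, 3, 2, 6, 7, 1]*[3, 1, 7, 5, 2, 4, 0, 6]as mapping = [0→3, 1→2, 2→4, 3→5, 4→7, 5→0, 6→6, 7→1]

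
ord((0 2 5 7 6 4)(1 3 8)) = 6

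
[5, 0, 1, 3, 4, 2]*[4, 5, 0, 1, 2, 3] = [3, 4, 5, 1, 2, 0]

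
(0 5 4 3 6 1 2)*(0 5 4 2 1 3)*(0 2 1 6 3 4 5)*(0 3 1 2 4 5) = (1 6 5 2 3)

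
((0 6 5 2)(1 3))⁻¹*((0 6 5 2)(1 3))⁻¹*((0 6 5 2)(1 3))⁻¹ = (0 6 5 2)(1 3)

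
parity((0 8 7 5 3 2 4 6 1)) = even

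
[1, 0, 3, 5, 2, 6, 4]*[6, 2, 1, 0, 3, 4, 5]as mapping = [0→2, 1→6, 2→0, 3→4, 4→1, 5→5, 6→3]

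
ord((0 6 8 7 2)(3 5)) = 10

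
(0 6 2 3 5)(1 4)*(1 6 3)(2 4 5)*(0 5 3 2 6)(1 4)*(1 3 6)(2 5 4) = (0 5 4)(1 6 3)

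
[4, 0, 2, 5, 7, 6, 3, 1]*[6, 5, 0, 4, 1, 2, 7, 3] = [1, 6, 0, 2, 3, 7, 4, 5]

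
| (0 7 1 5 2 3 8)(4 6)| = 14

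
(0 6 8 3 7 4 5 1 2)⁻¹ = (0 2 1 5 4 7 3 8 6)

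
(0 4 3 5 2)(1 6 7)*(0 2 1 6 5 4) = (1 5)(3 4)(6 7)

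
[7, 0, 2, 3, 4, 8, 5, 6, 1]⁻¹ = [1, 8, 2, 3, 4, 6, 7, 0, 5]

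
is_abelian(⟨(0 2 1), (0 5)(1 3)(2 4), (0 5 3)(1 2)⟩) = no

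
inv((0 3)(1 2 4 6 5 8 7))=(0 3)(1 7 8 5 6 4 2)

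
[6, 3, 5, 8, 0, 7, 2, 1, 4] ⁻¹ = [4, 7, 6, 1, 8, 2, 0, 5, 3] 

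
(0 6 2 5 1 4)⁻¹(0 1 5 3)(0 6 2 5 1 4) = (1 3 6 4)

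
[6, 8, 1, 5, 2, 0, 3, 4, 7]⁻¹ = [5, 2, 4, 6, 7, 3, 0, 8, 1]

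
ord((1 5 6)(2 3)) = 6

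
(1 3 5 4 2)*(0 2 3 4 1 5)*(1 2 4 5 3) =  (0 4 1 5 2 3)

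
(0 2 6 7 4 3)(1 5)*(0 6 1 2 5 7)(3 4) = (0 5 2 1 7 3 6)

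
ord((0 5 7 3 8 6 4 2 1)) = 9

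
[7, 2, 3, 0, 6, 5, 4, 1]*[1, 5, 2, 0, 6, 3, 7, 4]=[4, 2, 0, 1, 7, 3, 6, 5]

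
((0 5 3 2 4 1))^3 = (0 2)(1 3)(4 5)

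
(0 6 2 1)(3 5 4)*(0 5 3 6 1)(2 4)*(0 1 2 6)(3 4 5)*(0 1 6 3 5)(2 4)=(0 4 1 5 3 2 6)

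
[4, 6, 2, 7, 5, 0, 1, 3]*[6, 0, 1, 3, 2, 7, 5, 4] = [2, 5, 1, 4, 7, 6, 0, 3]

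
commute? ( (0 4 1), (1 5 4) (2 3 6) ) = no: (0 4 1) * (1 5 4) (2 3 6) = (0 1) (2 3 6) (4 5), (1 5 4) (2 3 6) * (0 4 1) = (0 4) (1 5) (2 3 6) 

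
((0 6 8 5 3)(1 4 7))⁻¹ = (0 3 5 8 6)(1 7 4)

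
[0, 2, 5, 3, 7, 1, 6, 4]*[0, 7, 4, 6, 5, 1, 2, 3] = [0, 4, 1, 6, 3, 7, 2, 5]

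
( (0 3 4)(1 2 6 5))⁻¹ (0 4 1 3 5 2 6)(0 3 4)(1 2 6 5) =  (0 2 4 1 6 5 3)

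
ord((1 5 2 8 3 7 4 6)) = 8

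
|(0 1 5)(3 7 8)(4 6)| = 6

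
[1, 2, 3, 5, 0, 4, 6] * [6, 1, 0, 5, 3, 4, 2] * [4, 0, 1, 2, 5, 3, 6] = [0, 4, 3, 5, 6, 2, 1]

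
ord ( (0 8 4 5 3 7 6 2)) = 8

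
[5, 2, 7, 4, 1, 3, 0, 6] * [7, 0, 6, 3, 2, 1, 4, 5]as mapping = [0→1, 1→6, 2→5, 3→2, 4→0, 5→3, 6→7, 7→4]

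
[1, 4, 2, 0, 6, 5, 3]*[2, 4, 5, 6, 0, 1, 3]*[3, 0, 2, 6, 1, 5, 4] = [1, 3, 5, 2, 6, 0, 4]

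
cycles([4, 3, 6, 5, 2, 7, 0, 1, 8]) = (0 4 2 6)(1 3 5 7)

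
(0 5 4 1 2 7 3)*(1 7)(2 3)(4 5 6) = (0 6 4 7 2 1 3)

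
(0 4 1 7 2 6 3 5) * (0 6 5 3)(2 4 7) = (0 7 4 1 2 5 6)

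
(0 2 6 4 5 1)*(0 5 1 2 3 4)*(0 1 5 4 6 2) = (0 3 6 1 4 5)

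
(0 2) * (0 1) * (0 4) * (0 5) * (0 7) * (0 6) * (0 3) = (0 2 1 4 5 7 6 3)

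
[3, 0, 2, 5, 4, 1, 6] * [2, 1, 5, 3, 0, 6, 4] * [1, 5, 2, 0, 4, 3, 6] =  [0, 2, 3, 6, 1, 5, 4]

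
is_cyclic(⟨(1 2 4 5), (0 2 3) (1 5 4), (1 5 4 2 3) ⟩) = no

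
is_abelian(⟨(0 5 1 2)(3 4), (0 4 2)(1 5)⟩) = no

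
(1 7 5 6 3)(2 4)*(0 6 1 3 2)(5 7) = (0 6 2 4)(1 5)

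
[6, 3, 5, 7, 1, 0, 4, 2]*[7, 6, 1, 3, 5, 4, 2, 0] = [2, 3, 4, 0, 6, 7, 5, 1]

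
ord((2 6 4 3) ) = 4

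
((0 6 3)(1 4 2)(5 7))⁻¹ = (0 3 6)(1 2 4)(5 7)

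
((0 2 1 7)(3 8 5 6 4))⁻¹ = (0 7 1 2)(3 4 6 5 8)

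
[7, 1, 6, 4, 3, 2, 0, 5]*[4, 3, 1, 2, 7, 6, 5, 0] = [0, 3, 5, 7, 2, 1, 4, 6]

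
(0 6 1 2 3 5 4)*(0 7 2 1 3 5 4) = (0 6 3 4 7 2 5)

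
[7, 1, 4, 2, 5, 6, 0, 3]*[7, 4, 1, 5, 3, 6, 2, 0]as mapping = [0→0, 1→4, 2→3, 3→1, 4→6, 5→2, 6→7, 7→5]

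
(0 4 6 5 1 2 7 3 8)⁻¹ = (0 8 3 7 2 1 5 6 4)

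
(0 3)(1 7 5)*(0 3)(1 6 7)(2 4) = (2 4)(5 6 7)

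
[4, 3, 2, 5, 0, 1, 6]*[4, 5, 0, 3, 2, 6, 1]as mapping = [0→2, 1→3, 2→0, 3→6, 4→4, 5→5, 6→1]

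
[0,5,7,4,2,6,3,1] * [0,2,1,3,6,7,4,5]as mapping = [0→0,1→7,2→5,3→6,4→1,5→4,6→3,7→2]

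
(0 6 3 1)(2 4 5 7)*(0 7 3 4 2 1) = (0 6 4 5 3)(1 7)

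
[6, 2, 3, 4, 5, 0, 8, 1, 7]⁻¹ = [5, 7, 1, 2, 3, 4, 0, 8, 6]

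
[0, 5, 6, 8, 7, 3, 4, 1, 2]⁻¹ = [0, 7, 8, 5, 6, 1, 2, 4, 3]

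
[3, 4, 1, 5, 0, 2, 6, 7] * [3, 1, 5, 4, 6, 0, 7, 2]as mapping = [0→4, 1→6, 2→1, 3→0, 4→3, 5→5, 6→7, 7→2]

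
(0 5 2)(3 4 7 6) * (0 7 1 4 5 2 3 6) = (0 2 7)(1 4)(3 5)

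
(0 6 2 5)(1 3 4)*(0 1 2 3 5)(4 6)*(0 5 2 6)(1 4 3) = (0 3)(1 2 5 4 6)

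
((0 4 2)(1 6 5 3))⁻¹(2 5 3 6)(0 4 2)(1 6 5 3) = (0 3 1 5)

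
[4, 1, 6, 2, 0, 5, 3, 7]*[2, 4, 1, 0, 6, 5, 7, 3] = [6, 4, 7, 1, 2, 5, 0, 3]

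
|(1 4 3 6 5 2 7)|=7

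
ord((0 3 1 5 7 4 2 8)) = 8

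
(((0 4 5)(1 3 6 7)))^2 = (0 5 4)(1 6)(3 7)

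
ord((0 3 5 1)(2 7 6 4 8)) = 20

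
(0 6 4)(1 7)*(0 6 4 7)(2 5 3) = (0 4 6 7 1)(2 5 3)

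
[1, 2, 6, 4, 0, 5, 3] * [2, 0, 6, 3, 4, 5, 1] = [0, 6, 1, 4, 2, 5, 3]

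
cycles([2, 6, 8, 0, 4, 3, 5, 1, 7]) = (0 2 8 7 1 6 5 3) 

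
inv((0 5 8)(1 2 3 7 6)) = (0 8 5)(1 6 7 3 2)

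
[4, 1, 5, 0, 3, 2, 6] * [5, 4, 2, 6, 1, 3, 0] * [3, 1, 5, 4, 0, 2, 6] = [1, 0, 4, 2, 6, 5, 3]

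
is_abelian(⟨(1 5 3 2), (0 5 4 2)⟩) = no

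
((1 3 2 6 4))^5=()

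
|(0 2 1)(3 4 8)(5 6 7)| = 3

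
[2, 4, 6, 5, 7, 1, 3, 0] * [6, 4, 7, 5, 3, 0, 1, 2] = [7, 3, 1, 0, 2, 4, 5, 6]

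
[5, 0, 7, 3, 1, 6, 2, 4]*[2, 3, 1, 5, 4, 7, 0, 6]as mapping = [0→7, 1→2, 2→6, 3→5, 4→3, 5→0, 6→1, 7→4]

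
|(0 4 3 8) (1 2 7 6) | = 4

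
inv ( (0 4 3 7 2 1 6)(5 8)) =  (0 6 1 2 7 3 4)(5 8)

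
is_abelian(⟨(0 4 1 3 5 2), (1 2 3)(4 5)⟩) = no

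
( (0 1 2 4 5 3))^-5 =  (0 1 2 4 5 3)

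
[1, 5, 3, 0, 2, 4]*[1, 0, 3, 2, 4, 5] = [0, 5, 2, 1, 3, 4]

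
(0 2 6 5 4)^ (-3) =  (0 6 4 2 5)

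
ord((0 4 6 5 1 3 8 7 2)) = 9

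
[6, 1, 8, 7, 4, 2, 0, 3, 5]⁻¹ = [6, 1, 5, 7, 4, 8, 0, 3, 2]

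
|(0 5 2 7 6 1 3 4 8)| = 9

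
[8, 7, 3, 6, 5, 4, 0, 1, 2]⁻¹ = [6, 7, 8, 2, 5, 4, 3, 1, 0]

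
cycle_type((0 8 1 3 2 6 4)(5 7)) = 2.7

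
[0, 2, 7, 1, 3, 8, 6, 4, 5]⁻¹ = [0, 3, 1, 4, 7, 8, 6, 2, 5]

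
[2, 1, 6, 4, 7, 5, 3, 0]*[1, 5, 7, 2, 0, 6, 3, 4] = [7, 5, 3, 0, 4, 6, 2, 1]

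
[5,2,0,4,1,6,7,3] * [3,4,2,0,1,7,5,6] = [7,2,3,1,4,5,6,0]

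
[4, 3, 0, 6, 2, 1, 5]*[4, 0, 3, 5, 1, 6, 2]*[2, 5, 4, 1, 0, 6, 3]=[5, 6, 0, 4, 1, 2, 3]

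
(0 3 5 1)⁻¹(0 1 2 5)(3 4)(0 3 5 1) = (0 2 1 3)(4 5)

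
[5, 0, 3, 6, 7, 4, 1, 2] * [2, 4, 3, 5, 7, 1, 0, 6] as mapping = [0→1, 1→2, 2→5, 3→0, 4→6, 5→7, 6→4, 7→3] 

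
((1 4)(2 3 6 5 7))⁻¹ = (1 4)(2 7 5 6 3)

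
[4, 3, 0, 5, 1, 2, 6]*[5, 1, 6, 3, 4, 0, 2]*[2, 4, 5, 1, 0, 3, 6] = [0, 1, 3, 2, 4, 6, 5]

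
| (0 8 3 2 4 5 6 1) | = 8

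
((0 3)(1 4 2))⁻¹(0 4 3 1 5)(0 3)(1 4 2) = (0 4 5 3 2)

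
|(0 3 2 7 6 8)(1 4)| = 6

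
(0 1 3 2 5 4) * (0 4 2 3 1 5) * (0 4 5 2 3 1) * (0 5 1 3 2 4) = (0 4 1 5 2)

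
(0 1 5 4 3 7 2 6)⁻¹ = (0 6 2 7 3 4 5 1)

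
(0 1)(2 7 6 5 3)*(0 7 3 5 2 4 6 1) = (1 7)(2 3 4 6)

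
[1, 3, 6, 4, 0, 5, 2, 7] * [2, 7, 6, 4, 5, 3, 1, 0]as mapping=[0→7, 1→4, 2→1, 3→5, 4→2, 5→3, 6→6, 7→0]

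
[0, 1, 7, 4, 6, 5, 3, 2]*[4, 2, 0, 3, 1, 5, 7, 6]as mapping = [0→4, 1→2, 2→6, 3→1, 4→7, 5→5, 6→3, 7→0]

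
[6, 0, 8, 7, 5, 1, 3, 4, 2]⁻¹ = [1, 5, 8, 6, 7, 4, 0, 3, 2]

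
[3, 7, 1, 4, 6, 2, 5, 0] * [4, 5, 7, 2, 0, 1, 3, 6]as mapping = [0→2, 1→6, 2→5, 3→0, 4→3, 5→7, 6→1, 7→4]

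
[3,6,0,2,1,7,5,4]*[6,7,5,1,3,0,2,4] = [1,2,6,5,7,4,0,3]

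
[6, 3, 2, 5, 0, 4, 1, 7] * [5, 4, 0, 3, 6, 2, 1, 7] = [1, 3, 0, 2, 5, 6, 4, 7]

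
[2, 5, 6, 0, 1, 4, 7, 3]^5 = [0, 4, 2, 3, 5, 1, 6, 7]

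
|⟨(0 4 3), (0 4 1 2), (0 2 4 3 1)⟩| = 120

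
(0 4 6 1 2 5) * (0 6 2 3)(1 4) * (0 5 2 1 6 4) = (0 6)(1 3 5 4)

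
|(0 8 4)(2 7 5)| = 3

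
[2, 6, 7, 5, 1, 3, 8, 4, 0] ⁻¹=[8, 4, 0, 5, 7, 3, 1, 2, 6] 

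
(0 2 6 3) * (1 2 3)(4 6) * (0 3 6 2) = (0 6 1)(2 4)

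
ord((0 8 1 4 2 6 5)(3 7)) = 14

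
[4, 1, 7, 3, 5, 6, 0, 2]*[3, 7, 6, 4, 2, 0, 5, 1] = [2, 7, 1, 4, 0, 5, 3, 6]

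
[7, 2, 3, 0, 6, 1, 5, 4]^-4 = [5, 7, 4, 6, 2, 0, 3, 1]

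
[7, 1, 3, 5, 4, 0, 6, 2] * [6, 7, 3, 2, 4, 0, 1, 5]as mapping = [0→5, 1→7, 2→2, 3→0, 4→4, 5→6, 6→1, 7→3]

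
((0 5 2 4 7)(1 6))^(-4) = (0 5 2 4 7)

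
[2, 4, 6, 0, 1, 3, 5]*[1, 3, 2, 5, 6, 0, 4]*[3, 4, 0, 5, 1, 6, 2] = [0, 2, 1, 4, 5, 6, 3]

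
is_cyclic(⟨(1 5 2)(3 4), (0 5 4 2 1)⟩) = no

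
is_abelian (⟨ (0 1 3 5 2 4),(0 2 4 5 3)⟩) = no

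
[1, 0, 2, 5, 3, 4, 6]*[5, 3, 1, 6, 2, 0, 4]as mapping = [0→3, 1→5, 2→1, 3→0, 4→6, 5→2, 6→4]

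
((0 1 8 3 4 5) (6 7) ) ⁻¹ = (0 5 4 3 8 1) (6 7) 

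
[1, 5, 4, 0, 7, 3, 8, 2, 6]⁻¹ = [3, 0, 7, 5, 2, 1, 8, 4, 6]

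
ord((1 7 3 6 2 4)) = 6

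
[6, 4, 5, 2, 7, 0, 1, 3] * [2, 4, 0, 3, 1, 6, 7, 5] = [7, 1, 6, 0, 5, 2, 4, 3]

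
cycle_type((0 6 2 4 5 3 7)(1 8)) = 2.7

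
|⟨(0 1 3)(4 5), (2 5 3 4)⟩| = 720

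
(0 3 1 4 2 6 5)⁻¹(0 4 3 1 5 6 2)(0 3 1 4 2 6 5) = (0 5 6 3 2 1 4)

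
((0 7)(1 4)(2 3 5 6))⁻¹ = (0 7)(1 4)(2 6 5 3)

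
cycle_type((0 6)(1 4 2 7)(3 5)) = 2^2.4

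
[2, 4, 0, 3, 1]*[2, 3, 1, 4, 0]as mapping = [0→1, 1→0, 2→2, 3→4, 4→3]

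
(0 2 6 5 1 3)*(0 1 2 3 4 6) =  (0 3 1 4 6 5 2)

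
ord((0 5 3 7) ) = 4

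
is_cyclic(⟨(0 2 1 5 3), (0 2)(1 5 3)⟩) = no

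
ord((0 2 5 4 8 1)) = 6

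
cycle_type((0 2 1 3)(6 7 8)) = 3.4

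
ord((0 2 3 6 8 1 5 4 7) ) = 9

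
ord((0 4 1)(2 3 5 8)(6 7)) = 12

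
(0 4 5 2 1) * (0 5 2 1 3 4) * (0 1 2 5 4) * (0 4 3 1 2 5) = (0 2 1 3 4)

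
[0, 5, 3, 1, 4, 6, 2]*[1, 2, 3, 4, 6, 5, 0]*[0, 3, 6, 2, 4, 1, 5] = [3, 1, 4, 6, 5, 0, 2]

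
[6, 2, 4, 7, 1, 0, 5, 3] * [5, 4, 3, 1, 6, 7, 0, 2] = [0, 3, 6, 2, 4, 5, 7, 1]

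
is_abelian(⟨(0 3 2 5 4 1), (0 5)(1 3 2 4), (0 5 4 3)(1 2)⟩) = no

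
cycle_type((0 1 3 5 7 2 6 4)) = 8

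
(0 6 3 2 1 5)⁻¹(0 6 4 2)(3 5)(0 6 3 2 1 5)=(0 2)(1 6 3 4)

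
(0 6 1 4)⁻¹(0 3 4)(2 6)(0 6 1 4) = (0 6 3)(1 2)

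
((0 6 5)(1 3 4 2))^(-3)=(1 3 4 2)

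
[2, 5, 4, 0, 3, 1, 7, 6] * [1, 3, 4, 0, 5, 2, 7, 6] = [4, 2, 5, 1, 0, 3, 6, 7]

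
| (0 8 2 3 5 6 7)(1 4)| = 14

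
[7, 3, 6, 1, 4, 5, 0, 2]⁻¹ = [6, 3, 7, 1, 4, 5, 2, 0]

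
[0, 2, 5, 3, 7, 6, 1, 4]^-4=[0, 1, 2, 3, 4, 5, 6, 7]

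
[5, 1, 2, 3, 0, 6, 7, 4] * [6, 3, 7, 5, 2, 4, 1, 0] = [4, 3, 7, 5, 6, 1, 0, 2]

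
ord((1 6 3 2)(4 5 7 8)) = 4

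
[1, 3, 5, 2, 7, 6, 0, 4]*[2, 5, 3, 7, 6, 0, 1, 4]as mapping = [0→5, 1→7, 2→0, 3→3, 4→4, 5→1, 6→2, 7→6]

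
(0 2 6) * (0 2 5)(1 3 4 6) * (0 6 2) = (0 5 6)(1 3 4 2)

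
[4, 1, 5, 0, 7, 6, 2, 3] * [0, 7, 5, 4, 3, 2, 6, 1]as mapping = [0→3, 1→7, 2→2, 3→0, 4→1, 5→6, 6→5, 7→4]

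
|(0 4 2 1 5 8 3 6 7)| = 9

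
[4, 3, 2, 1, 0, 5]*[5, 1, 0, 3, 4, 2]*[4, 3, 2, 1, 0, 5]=[0, 1, 4, 3, 5, 2]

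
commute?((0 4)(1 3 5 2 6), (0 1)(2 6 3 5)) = no:(0 4)(1 3 5 2 6)*(0 1)(2 6 3 5) = (0 4 1 5 6)(2 3), (0 1)(2 6 3 5)*(0 4)(1 3 5 2 6) = (0 3 2 1 4)(5 6)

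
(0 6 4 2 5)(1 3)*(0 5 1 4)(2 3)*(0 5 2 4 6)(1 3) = (1 4)(2 3 6 5)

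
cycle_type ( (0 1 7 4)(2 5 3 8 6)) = 4.5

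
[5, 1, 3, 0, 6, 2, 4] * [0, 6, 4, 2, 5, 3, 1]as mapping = [0→3, 1→6, 2→2, 3→0, 4→1, 5→4, 6→5]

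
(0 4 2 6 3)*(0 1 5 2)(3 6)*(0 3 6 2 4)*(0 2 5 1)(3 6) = (0 2 3)(4 6 5)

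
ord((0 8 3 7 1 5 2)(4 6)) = 14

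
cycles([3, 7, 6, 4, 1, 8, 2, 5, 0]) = (0 3 4 1 7 5 8)(2 6)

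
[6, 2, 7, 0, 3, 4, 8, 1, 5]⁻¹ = [3, 7, 1, 4, 5, 8, 0, 2, 6]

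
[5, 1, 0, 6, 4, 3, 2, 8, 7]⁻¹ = [2, 1, 6, 5, 4, 0, 3, 8, 7]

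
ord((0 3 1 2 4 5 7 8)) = 8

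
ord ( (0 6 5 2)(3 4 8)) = 12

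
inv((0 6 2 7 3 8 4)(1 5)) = (0 4 8 3 7 2 6)(1 5)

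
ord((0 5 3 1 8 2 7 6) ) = 8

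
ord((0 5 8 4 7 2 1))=7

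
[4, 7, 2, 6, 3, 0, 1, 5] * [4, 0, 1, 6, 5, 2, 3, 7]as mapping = [0→5, 1→7, 2→1, 3→3, 4→6, 5→4, 6→0, 7→2]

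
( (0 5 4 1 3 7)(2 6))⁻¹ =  (0 7 3 1 4 5)(2 6)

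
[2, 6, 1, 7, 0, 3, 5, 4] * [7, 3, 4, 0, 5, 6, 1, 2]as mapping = [0→4, 1→1, 2→3, 3→2, 4→7, 5→0, 6→6, 7→5]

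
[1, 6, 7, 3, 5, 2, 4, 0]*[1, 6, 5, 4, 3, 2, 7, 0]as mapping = [0→6, 1→7, 2→0, 3→4, 4→2, 5→5, 6→3, 7→1]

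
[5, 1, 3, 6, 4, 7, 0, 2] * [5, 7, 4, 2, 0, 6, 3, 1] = [6, 7, 2, 3, 0, 1, 5, 4]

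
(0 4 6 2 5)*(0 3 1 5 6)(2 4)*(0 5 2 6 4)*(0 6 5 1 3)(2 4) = (0 5)(1 4)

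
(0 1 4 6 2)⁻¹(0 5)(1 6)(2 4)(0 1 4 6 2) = (0 6)(1 5)(2 4)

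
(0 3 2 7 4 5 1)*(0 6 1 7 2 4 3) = (1 6)(3 4 5 7)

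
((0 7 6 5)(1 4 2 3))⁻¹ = (0 5 6 7)(1 3 2 4)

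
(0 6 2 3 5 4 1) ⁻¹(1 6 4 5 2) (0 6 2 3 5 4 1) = (0 2 1 4 3) 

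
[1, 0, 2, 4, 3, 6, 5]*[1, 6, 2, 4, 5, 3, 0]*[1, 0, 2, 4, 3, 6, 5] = [5, 0, 2, 6, 3, 1, 4]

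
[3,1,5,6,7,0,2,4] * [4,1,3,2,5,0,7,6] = [2,1,0,7,6,4,3,5]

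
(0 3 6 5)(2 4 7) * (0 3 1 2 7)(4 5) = (0 1 2 5 3 6 4)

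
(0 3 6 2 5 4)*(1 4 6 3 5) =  (0 5 6 2 1 4)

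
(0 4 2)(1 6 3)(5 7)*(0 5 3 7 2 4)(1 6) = (2 5)(3 6 7)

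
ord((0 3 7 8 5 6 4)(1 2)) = 14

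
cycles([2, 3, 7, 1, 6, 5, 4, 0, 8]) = (0 2 7)(1 3)(4 6)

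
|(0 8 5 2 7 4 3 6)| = 8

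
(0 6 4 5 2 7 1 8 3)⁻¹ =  (0 3 8 1 7 2 5 4 6)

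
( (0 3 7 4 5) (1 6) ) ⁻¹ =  (0 5 4 7 3) (1 6) 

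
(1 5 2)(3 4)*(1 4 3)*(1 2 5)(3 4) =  (2 3 4)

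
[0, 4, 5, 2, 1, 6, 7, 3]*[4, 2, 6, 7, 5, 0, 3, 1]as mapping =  [0→4, 1→5, 2→0, 3→6, 4→2, 5→3, 6→1, 7→7]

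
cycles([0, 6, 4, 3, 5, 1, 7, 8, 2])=(1 6 7 8 2 4 5)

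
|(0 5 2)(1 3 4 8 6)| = 15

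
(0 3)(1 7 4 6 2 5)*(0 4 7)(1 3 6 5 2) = (0 6 1)(3 4 5)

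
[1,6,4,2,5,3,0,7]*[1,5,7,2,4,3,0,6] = [5,0,4,7,3,2,1,6]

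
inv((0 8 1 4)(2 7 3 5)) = (0 4 1 8)(2 5 3 7)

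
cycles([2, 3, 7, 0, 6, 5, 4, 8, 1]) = (0 2 7 8 1 3)(4 6)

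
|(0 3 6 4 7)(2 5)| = 10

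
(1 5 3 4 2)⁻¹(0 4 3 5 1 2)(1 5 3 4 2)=(0 2 4 3 5 1)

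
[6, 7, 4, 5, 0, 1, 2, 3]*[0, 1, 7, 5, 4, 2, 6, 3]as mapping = [0→6, 1→3, 2→4, 3→2, 4→0, 5→1, 6→7, 7→5]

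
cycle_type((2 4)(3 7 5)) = 2.3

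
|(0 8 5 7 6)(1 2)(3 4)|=10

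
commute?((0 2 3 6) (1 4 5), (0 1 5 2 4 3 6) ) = no:(0 2 3 6) (1 4 5)*(0 1 5 2 4 3 6) = (0 4 2 6 1 3), (0 1 5 2 4 3 6)*(0 2 3 6) (1 4 5) = (0 4 6 2 5 3) 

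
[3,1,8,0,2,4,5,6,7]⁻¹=[3,1,4,0,5,6,7,8,2]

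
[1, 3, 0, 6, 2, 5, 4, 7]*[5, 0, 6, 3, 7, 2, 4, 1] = [0, 3, 5, 4, 6, 2, 7, 1] 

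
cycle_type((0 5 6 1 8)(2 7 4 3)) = 4.5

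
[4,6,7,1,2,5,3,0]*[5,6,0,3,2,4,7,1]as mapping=[0→2,1→7,2→1,3→6,4→0,5→4,6→3,7→5]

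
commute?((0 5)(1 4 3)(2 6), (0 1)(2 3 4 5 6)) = no:(0 5)(1 4 3)(2 6)*(0 1)(2 3 4 5 6) = (0 6 3)(1 5), (0 1)(2 3 4 5 6)*(0 5)(1 4 3)(2 6) = (0 4)(1 5 2)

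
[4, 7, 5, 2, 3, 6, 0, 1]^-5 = [4, 7, 5, 2, 3, 6, 0, 1]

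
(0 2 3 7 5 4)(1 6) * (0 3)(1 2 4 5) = (0 4 3 7 1 6 2)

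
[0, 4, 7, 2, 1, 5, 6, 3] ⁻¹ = [0, 4, 3, 7, 1, 5, 6, 2] 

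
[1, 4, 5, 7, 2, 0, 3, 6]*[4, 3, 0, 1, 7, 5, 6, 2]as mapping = [0→3, 1→7, 2→5, 3→2, 4→0, 5→4, 6→1, 7→6]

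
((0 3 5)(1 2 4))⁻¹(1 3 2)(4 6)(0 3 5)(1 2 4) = (1 6)(2 5 4)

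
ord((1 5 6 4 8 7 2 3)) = 8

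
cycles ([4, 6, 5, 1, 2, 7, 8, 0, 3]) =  (0 4 2 5 7)(1 6 8 3)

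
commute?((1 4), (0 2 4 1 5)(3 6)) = no:(1 4)*(0 2 4 1 5)(3 6) = (0 2 4 5)(3 6), (0 2 4 1 5)(3 6)*(1 4) = (0 2 1 5)(3 6)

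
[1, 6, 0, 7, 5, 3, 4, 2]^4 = [5, 3, 4, 1, 2, 0, 7, 6]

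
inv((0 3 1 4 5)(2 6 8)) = (0 5 4 1 3)(2 8 6)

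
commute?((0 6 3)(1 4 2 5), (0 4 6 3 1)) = no:(0 6 3)(1 4 2 5)*(0 4 6 3 1) = (0 3 4 2 5)(1 6), (0 4 6 3 1)*(0 6 3)(1 4 2 5) = (0 2 5 1 6)(3 4)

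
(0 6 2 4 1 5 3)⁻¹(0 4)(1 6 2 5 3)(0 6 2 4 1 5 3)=(0 5 2 4 3)(1 6)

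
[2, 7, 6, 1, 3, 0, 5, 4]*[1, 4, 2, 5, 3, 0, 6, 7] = [2, 7, 6, 4, 5, 1, 0, 3]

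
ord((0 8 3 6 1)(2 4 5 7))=20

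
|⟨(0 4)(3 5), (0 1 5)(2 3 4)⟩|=12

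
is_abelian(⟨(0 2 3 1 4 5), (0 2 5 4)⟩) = no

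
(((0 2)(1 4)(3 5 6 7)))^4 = ()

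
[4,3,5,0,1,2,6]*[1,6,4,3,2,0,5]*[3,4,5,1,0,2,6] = [5,1,3,4,6,0,2]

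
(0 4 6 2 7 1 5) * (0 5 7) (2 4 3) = (0 3 2) (1 7) (4 6) 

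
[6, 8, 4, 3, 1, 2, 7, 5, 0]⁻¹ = [8, 4, 5, 3, 2, 7, 0, 6, 1]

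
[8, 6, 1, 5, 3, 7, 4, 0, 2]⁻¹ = [7, 2, 8, 4, 6, 3, 1, 5, 0]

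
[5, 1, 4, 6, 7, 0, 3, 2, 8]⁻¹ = [5, 1, 7, 6, 2, 0, 3, 4, 8]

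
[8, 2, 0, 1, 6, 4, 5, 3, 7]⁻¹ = [2, 3, 1, 7, 5, 6, 4, 8, 0]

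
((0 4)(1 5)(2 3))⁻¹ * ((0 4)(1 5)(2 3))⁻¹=()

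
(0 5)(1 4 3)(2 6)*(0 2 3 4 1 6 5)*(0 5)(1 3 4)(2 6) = (0 5 6 4 1 3 2)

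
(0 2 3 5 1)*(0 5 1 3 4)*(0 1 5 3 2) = (1 3 5 2 4)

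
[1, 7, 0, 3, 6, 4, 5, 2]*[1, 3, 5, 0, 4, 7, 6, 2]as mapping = [0→3, 1→2, 2→1, 3→0, 4→6, 5→4, 6→7, 7→5]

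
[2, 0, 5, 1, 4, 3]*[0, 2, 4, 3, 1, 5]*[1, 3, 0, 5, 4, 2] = [4, 1, 2, 0, 3, 5]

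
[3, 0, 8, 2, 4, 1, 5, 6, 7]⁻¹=[1, 5, 3, 0, 4, 6, 7, 8, 2]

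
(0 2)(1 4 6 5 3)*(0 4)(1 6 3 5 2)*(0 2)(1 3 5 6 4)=(0 3 4 5 6)(1 2)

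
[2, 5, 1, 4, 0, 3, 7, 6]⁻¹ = [4, 2, 0, 5, 3, 1, 7, 6]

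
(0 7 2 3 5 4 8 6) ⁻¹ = (0 6 8 4 5 3 2 7) 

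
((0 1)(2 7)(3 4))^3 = (0 1)(2 7)(3 4)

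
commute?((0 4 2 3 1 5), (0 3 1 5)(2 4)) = no:(0 4 2 3 1 5) * (0 3 1 5)(2 4) = (0 2 1)(3 5), (0 3 1 5)(2 4) * (0 4 2 3 1 5) = (0 1)(3 5 4)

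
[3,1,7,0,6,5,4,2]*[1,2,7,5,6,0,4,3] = [5,2,3,1,4,0,6,7]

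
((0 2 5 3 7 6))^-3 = (0 3)(2 7)(5 6)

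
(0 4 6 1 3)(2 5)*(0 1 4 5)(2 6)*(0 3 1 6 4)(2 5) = (0 2 3 6)(4 5)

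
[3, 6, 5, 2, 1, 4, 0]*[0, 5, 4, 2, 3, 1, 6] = [2, 6, 1, 4, 5, 3, 0]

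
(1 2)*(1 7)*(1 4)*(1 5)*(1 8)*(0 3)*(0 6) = (0 3 6)(1 2 7 4 5 8)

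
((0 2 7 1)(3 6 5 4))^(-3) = (0 2 7 1)(3 6 5 4)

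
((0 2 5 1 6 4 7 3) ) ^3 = (0 1 7 2 6 3 5 4) 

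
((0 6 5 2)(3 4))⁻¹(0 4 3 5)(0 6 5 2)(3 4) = (2 6 3 4)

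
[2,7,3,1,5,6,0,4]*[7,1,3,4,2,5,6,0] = [3,0,4,1,5,6,7,2]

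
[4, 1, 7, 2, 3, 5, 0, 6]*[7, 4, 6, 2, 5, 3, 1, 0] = [5, 4, 0, 6, 2, 3, 7, 1]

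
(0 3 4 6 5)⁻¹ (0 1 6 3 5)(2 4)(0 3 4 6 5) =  (0 3 1 5 4)(2 6)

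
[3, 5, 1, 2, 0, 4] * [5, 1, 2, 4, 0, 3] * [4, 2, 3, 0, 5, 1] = [5, 0, 2, 3, 1, 4]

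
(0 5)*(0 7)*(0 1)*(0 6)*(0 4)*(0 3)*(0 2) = (0 5 7 1 6 4 3 2)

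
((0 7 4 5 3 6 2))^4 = (0 3 7 6 4 2 5)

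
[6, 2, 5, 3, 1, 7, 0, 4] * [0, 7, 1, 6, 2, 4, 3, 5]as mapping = [0→3, 1→1, 2→4, 3→6, 4→7, 5→5, 6→0, 7→2]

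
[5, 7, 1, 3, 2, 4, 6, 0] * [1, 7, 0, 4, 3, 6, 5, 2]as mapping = [0→6, 1→2, 2→7, 3→4, 4→0, 5→3, 6→5, 7→1]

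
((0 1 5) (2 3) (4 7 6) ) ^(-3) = (2 3) 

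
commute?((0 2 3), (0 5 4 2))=no:(0 2 3)*(0 5 4 2)=(2 3 5 4), (0 5 4 2)*(0 2 3)=(0 5 4 3)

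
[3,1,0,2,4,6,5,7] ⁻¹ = [2,1,3,0,4,6,5,7] 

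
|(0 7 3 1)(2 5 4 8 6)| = 20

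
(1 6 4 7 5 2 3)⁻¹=(1 3 2 5 7 4 6)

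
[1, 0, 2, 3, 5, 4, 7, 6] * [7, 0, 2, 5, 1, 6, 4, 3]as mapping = [0→0, 1→7, 2→2, 3→5, 4→6, 5→1, 6→3, 7→4]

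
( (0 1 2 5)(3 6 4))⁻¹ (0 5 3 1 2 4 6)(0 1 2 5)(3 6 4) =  (0 6 2 5 3 4 1)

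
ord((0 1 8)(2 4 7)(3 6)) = 6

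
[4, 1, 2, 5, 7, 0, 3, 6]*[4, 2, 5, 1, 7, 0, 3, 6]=[7, 2, 5, 0, 6, 4, 1, 3] 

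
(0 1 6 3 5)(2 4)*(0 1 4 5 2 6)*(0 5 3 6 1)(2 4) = (0 2 3 4 1 5)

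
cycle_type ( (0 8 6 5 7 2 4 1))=8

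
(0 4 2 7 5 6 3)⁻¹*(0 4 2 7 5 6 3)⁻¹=(0 6 7 4 3 5 2)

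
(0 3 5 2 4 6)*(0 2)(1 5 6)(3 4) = (0 4 1 5)(2 3 6)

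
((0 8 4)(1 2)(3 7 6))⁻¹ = (0 4 8)(1 2)(3 6 7)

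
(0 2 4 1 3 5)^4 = (0 3 4)(1 2 5)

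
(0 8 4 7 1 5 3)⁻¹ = (0 3 5 1 7 4 8)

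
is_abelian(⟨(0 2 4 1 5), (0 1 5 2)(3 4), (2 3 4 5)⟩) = no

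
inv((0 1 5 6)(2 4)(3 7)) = (0 6 5 1)(2 4)(3 7)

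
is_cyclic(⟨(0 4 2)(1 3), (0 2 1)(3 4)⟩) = no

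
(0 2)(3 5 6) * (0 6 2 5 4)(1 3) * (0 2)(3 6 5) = (0 3 4 2 5)(1 6)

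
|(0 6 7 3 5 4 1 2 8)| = 9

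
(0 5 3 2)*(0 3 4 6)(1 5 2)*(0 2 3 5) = (0 3 1)(2 5 4 6)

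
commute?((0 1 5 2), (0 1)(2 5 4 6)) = no:(0 1 5 2) * (0 1)(2 5 4 6) = (1 4 6 2), (0 1)(2 5 4 6) * (0 1 5 2) = (0 5 4 6)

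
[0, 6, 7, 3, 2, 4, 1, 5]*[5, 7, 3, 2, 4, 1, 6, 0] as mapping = [0→5, 1→6, 2→0, 3→2, 4→3, 5→4, 6→7, 7→1] 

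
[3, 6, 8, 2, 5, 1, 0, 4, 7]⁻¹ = [6, 5, 3, 0, 7, 4, 1, 8, 2]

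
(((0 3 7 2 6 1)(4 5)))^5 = (0 1 6 2 7 3)(4 5)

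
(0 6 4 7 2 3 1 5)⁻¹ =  (0 5 1 3 2 7 4 6)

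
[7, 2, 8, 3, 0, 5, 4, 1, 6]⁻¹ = [4, 7, 1, 3, 6, 5, 8, 0, 2]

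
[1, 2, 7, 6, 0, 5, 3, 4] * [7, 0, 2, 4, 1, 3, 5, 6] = [0, 2, 6, 5, 7, 3, 4, 1]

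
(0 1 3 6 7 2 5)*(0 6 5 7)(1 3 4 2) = (0 3 5 6)(1 4 2 7)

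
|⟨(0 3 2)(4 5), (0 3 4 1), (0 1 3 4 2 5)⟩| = 720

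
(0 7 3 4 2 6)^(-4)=(0 3 2)(4 6 7)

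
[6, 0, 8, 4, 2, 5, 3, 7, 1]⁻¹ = [1, 8, 4, 6, 3, 5, 0, 7, 2]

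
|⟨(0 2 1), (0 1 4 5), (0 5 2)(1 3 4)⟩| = 720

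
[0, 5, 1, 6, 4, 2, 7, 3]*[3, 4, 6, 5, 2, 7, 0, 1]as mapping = [0→3, 1→7, 2→4, 3→0, 4→2, 5→6, 6→1, 7→5]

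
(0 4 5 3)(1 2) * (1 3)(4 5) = (0 5 1 2 3)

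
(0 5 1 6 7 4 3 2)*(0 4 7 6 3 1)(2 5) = (0 2 4 1 3 5)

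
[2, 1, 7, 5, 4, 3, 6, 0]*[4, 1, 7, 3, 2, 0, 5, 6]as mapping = [0→7, 1→1, 2→6, 3→0, 4→2, 5→3, 6→5, 7→4]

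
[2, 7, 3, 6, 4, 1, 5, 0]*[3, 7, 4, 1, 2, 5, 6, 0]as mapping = [0→4, 1→0, 2→1, 3→6, 4→2, 5→7, 6→5, 7→3]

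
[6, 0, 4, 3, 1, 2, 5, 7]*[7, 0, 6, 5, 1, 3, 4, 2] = [4, 7, 1, 5, 0, 6, 3, 2]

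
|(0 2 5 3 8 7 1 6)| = 8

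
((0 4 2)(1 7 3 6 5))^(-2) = (0 4 2)(1 6 7 5 3)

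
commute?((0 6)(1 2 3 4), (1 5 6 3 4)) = no:(0 6)(1 2 3 4)*(1 5 6 3 4) = (0 3 1 2 4 5 6), (1 5 6 3 4)*(0 6)(1 2 3 4) = (0 6 4 2 3 1 5)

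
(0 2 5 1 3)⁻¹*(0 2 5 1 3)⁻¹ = (0 1 2 3 5)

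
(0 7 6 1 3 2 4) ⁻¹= (0 4 2 3 1 6 7) 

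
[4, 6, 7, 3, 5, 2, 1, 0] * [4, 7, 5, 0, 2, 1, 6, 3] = [2, 6, 3, 0, 1, 5, 7, 4]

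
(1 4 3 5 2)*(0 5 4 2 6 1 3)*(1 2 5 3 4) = (0 3 1 5 6 2 4)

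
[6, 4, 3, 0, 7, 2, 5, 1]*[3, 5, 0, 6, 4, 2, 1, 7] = [1, 4, 6, 3, 7, 0, 2, 5]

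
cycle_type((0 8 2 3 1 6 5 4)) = 8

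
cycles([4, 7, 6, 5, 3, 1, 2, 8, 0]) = (0 4 3 5 1 7 8)(2 6)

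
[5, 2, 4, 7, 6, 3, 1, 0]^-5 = [7, 6, 1, 5, 2, 0, 4, 3]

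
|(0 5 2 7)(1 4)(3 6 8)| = 12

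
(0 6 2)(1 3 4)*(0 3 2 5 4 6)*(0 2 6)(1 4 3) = (0 2 1 6 5 3)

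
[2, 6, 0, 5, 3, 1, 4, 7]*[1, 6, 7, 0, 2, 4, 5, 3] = [7, 5, 1, 4, 0, 6, 2, 3]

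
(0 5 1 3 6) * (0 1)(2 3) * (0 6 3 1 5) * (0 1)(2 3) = (0 1 3 2)(5 6)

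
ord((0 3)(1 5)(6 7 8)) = 6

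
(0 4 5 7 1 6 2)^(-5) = (0 5 1 2 4 7 6)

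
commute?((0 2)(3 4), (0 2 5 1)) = no:(0 2)(3 4) * (0 2 5 1) = (0 5 1)(3 4), (0 2 5 1) * (0 2)(3 4) = (1 2 5)(3 4)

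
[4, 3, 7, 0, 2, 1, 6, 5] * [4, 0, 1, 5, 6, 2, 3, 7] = [6, 5, 7, 4, 1, 0, 3, 2]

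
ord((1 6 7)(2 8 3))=3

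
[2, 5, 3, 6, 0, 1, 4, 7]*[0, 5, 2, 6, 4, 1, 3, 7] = [2, 1, 6, 3, 0, 5, 4, 7]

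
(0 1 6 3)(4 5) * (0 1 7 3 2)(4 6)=(0 7 3 1 4 5 6 2)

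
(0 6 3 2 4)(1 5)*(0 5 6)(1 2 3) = (1 6)(2 4 5)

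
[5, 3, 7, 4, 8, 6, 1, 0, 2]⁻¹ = [7, 6, 8, 1, 3, 0, 5, 2, 4]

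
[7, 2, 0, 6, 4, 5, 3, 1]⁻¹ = [2, 7, 1, 6, 4, 5, 3, 0]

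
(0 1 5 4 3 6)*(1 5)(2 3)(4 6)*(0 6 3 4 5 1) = (0 1)(2 4)(3 5)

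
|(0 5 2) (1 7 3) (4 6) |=6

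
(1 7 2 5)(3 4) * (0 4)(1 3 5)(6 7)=(0 4 5 3)(1 6 7 2)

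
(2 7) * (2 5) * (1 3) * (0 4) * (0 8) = (0 4 8)(1 3)(2 7 5)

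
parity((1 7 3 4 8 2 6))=even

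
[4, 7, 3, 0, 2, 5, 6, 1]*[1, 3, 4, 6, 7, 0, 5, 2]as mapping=[0→7, 1→2, 2→6, 3→1, 4→4, 5→0, 6→5, 7→3]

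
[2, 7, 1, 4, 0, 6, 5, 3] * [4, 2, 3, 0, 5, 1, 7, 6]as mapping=[0→3, 1→6, 2→2, 3→5, 4→4, 5→7, 6→1, 7→0]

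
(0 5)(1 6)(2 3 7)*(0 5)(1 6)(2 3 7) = (2 7 3)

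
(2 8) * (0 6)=(0 6)(2 8)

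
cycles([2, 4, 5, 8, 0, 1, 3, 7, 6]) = (0 2 5 1 4)(3 8 6)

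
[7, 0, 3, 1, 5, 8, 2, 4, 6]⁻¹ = [1, 3, 6, 2, 7, 4, 8, 0, 5]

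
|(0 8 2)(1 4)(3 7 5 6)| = 12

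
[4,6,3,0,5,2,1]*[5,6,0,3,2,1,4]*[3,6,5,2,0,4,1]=[5,0,2,4,6,3,1]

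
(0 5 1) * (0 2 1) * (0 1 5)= (1 2 5)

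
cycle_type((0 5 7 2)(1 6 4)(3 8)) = 2.3.4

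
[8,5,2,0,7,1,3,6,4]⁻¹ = [3,5,2,6,8,1,7,4,0]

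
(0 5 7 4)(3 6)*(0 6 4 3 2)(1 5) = (0 1 5 7 3 4 6 2)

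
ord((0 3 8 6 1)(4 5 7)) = 15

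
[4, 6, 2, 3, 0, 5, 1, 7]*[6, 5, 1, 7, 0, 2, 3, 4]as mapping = [0→0, 1→3, 2→1, 3→7, 4→6, 5→2, 6→5, 7→4]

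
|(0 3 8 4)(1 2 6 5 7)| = 20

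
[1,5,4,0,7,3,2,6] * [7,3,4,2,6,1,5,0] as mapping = [0→3,1→1,2→6,3→7,4→0,5→2,6→4,7→5] 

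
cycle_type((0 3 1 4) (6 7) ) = 2.4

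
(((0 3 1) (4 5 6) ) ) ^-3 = () 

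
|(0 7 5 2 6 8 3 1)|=8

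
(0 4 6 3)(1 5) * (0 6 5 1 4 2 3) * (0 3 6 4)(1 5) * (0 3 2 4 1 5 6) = (0 4 5 3 1 6 2)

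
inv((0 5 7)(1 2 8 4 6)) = (0 7 5)(1 6 4 8 2)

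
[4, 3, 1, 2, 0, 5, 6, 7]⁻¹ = [4, 2, 3, 1, 0, 5, 6, 7]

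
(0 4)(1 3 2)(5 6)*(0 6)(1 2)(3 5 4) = (0 3 1 5)(4 6)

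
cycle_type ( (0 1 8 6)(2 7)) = 2.4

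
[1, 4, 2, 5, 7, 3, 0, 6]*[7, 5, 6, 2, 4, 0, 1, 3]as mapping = [0→5, 1→4, 2→6, 3→0, 4→3, 5→2, 6→7, 7→1]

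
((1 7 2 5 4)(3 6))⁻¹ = (1 4 5 2 7)(3 6)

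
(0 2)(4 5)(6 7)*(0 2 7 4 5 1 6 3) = (0 7 3)(1 6 4)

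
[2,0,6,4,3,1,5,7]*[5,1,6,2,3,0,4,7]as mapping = [0→6,1→5,2→4,3→3,4→2,5→1,6→0,7→7]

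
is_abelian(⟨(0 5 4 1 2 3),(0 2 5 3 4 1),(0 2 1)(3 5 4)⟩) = no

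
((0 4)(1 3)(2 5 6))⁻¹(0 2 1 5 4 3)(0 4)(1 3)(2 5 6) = (0 1 4 5 3 6)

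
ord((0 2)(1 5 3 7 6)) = 10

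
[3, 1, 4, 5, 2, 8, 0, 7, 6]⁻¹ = [6, 1, 4, 0, 2, 3, 8, 7, 5]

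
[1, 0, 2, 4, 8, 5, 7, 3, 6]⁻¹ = [1, 0, 2, 7, 3, 5, 8, 6, 4]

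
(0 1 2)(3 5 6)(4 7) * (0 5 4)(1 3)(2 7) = (0 3 4 2 5 6 1 7)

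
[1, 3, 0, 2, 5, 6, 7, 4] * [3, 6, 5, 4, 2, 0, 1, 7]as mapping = [0→6, 1→4, 2→3, 3→5, 4→0, 5→1, 6→7, 7→2]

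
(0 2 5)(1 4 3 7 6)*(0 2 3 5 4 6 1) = (0 3 7 1 6)(2 4 5)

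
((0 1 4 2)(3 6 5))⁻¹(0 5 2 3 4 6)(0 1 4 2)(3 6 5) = (0 6 2 5 1 3)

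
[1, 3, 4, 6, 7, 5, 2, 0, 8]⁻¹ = [7, 0, 6, 1, 2, 5, 3, 4, 8]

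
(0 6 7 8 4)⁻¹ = (0 4 8 7 6)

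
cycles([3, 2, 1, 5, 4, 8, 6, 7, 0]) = (0 3 5 8)(1 2)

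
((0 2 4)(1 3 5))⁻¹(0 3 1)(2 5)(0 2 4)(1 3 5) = (1 4)(2 5 3)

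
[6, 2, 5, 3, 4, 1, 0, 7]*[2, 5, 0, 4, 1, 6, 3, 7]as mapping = [0→3, 1→0, 2→6, 3→4, 4→1, 5→5, 6→2, 7→7]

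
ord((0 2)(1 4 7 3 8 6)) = 6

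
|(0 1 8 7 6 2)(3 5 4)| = 6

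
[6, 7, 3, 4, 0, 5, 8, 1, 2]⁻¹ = [4, 7, 8, 2, 3, 5, 0, 1, 6]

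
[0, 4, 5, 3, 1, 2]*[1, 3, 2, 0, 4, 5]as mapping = [0→1, 1→4, 2→5, 3→0, 4→3, 5→2]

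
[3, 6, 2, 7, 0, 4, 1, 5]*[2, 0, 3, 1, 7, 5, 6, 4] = [1, 6, 3, 4, 2, 7, 0, 5]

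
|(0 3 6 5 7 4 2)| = 7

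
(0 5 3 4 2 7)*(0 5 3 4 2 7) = (0 3 2)(4 7 5)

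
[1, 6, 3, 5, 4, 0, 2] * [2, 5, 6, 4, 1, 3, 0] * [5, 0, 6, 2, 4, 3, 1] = [3, 5, 4, 2, 0, 6, 1]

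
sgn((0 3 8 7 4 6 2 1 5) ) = 1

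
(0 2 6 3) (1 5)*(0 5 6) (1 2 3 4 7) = (0 3 5 2) (1 6 4 7) 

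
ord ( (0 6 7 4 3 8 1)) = 7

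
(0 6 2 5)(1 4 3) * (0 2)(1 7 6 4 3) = (0 4 1 3 7 6)(2 5)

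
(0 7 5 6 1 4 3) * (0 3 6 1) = (0 7 5 1 4 6)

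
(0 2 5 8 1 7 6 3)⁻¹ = (0 3 6 7 1 8 5 2)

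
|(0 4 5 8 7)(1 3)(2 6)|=10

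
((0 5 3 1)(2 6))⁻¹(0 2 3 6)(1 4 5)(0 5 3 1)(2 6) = (0 4 3)(1 2 5 6)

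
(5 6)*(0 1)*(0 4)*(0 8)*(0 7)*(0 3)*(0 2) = (0 1 4 8 7 3 2)(5 6)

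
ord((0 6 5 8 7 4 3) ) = 7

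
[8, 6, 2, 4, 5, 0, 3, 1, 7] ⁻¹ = [5, 7, 2, 6, 3, 4, 1, 8, 0] 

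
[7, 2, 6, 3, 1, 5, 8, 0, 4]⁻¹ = [7, 4, 1, 3, 8, 5, 2, 0, 6]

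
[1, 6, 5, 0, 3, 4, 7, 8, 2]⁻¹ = [3, 0, 8, 4, 5, 2, 1, 6, 7]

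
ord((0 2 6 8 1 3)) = 6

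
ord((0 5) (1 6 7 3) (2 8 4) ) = 12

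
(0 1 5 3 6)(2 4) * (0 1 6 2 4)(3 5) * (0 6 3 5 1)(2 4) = (0 3 4 2 6)(1 5)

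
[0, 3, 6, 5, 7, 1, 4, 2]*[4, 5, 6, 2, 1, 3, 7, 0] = [4, 2, 7, 3, 0, 5, 1, 6]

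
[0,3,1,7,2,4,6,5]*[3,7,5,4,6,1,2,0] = [3,4,7,0,5,6,2,1]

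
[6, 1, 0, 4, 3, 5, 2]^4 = [6, 1, 0, 3, 4, 5, 2]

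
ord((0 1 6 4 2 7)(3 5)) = 6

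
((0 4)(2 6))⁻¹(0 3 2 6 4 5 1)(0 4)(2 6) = (0 5 1 4 3 6 2)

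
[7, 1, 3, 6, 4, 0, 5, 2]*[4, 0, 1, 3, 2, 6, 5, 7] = [7, 0, 3, 5, 2, 4, 6, 1]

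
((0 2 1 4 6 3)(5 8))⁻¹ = (0 3 6 4 1 2)(5 8)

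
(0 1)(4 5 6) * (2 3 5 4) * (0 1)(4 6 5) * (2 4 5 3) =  (3 5)(4 6)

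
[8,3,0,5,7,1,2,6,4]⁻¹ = [2,5,6,1,8,3,7,4,0]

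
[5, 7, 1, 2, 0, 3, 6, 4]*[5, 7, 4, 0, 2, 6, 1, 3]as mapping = [0→6, 1→3, 2→7, 3→4, 4→5, 5→0, 6→1, 7→2]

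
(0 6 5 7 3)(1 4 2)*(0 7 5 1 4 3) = (0 6 1 3 7)(2 4)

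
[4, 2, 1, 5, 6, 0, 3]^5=[0, 2, 1, 3, 4, 5, 6]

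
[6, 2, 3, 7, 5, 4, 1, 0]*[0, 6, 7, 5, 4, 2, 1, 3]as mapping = [0→1, 1→7, 2→5, 3→3, 4→2, 5→4, 6→6, 7→0]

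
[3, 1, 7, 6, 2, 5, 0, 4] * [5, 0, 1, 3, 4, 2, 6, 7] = [3, 0, 7, 6, 1, 2, 5, 4]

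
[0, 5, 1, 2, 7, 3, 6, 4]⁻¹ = [0, 2, 3, 5, 7, 1, 6, 4]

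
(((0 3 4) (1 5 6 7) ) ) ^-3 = (1 5 6 7) 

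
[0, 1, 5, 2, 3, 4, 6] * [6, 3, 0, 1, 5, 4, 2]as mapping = [0→6, 1→3, 2→4, 3→0, 4→1, 5→5, 6→2]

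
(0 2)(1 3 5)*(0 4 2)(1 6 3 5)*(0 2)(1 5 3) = (0 2 4)(1 3 5 6)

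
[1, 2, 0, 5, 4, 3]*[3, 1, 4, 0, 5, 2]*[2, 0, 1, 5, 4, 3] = [0, 4, 5, 1, 3, 2]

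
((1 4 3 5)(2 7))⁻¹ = (1 5 3 4)(2 7)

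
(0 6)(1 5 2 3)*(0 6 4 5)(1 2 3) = (0 4 5 3 2 1)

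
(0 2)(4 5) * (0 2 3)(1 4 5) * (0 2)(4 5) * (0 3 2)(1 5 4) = (0 2 3)(1 4 5)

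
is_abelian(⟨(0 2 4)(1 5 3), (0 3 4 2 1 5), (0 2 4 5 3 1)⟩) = no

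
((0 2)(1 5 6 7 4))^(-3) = (0 2)(1 6 4 5 7)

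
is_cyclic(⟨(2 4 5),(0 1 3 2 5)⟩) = no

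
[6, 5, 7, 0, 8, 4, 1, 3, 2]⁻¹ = [3, 6, 8, 7, 5, 1, 0, 2, 4]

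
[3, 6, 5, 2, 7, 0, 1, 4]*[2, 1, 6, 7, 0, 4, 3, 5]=[7, 3, 4, 6, 5, 2, 1, 0]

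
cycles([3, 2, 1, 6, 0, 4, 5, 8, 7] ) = (0 3 6 5 4)(1 2)(7 8)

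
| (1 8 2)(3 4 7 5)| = 12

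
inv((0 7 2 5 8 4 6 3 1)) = (0 1 3 6 4 8 5 2 7)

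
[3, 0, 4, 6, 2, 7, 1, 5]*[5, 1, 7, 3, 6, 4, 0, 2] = [3, 5, 6, 0, 7, 2, 1, 4]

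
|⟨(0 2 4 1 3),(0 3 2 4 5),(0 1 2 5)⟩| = 720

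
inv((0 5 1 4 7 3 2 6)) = (0 6 2 3 7 4 1 5)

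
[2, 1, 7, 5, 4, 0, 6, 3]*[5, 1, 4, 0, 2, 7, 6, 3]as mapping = [0→4, 1→1, 2→3, 3→7, 4→2, 5→5, 6→6, 7→0]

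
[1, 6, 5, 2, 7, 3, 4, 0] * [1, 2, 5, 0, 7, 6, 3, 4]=[2, 3, 6, 5, 4, 0, 7, 1]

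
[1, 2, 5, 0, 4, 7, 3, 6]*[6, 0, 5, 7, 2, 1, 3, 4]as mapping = [0→0, 1→5, 2→1, 3→6, 4→2, 5→4, 6→7, 7→3]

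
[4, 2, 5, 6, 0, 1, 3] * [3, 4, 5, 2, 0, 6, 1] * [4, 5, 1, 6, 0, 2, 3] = [4, 2, 3, 5, 6, 0, 1]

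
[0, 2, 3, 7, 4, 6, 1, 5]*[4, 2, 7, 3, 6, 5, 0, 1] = [4, 7, 3, 1, 6, 0, 2, 5]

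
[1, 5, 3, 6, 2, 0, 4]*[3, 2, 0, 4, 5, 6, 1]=[2, 6, 4, 1, 0, 3, 5]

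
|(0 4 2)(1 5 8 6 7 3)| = 6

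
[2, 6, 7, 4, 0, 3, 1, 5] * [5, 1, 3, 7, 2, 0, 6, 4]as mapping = [0→3, 1→6, 2→4, 3→2, 4→5, 5→7, 6→1, 7→0]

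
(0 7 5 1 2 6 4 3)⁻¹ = (0 3 4 6 2 1 5 7)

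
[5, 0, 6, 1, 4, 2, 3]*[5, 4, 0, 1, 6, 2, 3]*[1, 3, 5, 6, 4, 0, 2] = [5, 0, 6, 4, 2, 1, 3]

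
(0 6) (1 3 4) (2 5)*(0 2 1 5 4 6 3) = (0 3 6 2 4 5 1) 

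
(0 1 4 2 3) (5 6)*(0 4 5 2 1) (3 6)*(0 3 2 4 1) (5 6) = (0 3 1 6 4) (2 5) 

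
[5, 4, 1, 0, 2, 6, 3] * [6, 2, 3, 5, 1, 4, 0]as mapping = [0→4, 1→1, 2→2, 3→6, 4→3, 5→0, 6→5]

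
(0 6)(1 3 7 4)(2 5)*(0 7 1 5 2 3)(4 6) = (0 4 5 3 1)(6 7)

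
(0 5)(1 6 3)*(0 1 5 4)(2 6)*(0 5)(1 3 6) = (0 4 5 3)(1 2)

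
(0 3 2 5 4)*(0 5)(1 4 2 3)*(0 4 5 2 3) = (0 1 5 3)(2 4)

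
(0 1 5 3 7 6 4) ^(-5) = (0 5 7 4 1 3 6) 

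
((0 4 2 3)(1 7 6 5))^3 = (0 3 2 4)(1 5 6 7)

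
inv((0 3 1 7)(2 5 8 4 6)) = (0 7 1 3)(2 6 4 8 5)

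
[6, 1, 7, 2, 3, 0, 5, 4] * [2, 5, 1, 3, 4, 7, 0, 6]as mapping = [0→0, 1→5, 2→6, 3→1, 4→3, 5→2, 6→7, 7→4]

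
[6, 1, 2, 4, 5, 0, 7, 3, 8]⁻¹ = [5, 1, 2, 7, 3, 4, 0, 6, 8]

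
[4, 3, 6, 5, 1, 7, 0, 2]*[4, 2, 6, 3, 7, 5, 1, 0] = [7, 3, 1, 5, 2, 0, 4, 6]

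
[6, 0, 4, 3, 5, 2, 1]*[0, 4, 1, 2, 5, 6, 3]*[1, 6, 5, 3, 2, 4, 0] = [3, 1, 4, 5, 0, 6, 2]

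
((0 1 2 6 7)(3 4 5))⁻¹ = (0 7 6 2 1)(3 5 4)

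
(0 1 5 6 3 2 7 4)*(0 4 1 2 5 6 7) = (0 2) (1 6 3 5 7) 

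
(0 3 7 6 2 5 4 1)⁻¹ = (0 1 4 5 2 6 7 3)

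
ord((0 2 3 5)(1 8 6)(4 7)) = 12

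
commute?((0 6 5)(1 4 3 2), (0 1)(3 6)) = no:(0 6 5)(1 4 3 2) * (0 1)(3 6) = (0 3 2)(1 4 6 5), (0 1)(3 6) * (0 6 5)(1 4 3 2) = (0 4 3 5)(1 6 2)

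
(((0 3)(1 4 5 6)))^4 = ()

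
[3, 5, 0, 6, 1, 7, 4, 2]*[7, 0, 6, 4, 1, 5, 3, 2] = [4, 5, 7, 3, 0, 2, 1, 6]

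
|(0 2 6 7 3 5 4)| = 7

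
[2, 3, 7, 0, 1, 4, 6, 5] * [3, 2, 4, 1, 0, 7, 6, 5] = [4, 1, 5, 3, 2, 0, 6, 7]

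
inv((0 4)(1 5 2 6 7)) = (0 4)(1 7 6 2 5)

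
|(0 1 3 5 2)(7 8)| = 10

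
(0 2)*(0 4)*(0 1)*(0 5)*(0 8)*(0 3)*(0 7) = (0 2 4 1 5 8 3 7)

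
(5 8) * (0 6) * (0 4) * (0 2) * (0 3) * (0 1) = (0 6 4 2 3 1)(5 8)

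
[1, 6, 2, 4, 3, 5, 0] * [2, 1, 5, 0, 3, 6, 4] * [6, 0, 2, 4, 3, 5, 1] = [0, 3, 5, 4, 6, 1, 2]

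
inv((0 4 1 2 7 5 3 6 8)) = (0 8 6 3 5 7 2 1 4)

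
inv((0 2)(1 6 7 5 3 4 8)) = (0 2)(1 8 4 3 5 7 6)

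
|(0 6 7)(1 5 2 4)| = 12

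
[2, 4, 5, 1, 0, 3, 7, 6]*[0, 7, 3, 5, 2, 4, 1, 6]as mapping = [0→3, 1→2, 2→4, 3→7, 4→0, 5→5, 6→6, 7→1]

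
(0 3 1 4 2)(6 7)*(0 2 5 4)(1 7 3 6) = (0 6 3 7 1)(4 5)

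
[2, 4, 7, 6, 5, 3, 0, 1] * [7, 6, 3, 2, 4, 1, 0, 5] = [3, 4, 5, 0, 1, 2, 7, 6]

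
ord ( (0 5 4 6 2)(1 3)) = 10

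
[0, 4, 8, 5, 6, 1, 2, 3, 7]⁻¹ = [0, 5, 6, 7, 1, 3, 4, 8, 2]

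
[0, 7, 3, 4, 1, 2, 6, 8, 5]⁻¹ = [0, 4, 5, 2, 3, 8, 6, 1, 7]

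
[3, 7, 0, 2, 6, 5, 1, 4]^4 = [3, 1, 0, 2, 4, 5, 6, 7]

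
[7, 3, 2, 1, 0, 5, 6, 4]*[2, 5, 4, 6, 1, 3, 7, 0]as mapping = [0→0, 1→6, 2→4, 3→5, 4→2, 5→3, 6→7, 7→1]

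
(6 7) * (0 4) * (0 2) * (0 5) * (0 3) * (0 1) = (0 4 2 5 3 1)(6 7)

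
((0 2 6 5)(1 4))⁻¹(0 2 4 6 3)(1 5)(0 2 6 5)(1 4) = (0 4)(1 5 3 2 6)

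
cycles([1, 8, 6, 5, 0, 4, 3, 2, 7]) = (0 1 8 7 2 6 3 5 4) 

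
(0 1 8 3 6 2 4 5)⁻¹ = (0 5 4 2 6 3 8 1)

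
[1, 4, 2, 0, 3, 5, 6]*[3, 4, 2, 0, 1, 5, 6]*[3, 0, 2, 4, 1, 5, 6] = [1, 0, 2, 4, 3, 5, 6] 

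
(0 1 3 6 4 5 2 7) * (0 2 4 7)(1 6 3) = (0 6 7 2)(4 5)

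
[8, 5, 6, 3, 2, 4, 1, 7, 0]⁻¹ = [8, 6, 4, 3, 5, 1, 2, 7, 0]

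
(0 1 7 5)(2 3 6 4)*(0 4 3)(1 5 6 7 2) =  (0 5 4 1 2)(3 7 6)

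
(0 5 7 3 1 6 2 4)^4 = (0 1)(2 7)(3 4)(5 6)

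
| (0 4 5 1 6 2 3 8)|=8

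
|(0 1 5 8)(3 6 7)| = 12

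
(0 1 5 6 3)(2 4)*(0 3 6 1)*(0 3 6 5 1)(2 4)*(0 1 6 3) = (1 6 5)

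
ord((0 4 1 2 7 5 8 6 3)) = 9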